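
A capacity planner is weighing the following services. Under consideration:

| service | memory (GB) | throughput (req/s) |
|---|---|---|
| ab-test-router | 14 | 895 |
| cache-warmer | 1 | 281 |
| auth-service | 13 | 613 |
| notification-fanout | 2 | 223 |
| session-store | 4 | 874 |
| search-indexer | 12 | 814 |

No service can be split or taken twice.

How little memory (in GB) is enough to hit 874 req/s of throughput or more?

4

Need the lightest bundle worth ≥ 874.
session-store reaches 874 using 4 GB.
No combination under 4 GB hits 874.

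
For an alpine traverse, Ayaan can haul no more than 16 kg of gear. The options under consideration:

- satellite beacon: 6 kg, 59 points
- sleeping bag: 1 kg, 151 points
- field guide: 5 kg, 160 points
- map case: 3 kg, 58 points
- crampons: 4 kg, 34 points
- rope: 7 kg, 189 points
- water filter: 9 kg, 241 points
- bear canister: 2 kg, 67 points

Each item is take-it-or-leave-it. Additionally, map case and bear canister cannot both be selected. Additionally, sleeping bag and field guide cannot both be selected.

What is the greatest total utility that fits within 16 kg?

493

Best packing: sleeping bag + crampons + water filter + bear canister — 16 kg, 493 total.
That's the maximum — no feasible swap from here does better than 493.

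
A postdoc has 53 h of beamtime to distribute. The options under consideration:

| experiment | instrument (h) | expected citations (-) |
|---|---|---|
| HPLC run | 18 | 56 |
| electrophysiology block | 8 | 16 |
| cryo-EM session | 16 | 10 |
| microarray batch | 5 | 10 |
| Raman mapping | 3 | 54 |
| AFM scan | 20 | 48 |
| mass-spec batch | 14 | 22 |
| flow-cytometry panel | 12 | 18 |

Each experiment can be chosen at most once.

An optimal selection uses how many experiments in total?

Best achievable expected citations is 176.
For example HPLC run + Raman mapping + AFM scan + flow-cytometry panel achieves it, using 53 h.
Any selection reaching 176 contains exactly 4 experiments.

4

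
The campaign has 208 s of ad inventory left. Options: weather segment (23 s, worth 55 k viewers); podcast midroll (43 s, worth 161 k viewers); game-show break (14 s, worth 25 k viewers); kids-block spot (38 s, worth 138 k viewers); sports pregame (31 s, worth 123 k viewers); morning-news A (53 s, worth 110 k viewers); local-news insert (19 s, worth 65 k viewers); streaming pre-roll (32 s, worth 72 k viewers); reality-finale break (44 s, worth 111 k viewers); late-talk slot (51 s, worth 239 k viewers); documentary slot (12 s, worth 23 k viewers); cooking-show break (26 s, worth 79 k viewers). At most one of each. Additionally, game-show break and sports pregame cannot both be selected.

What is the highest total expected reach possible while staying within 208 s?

The ratio ordering already packs tightly: podcast midroll + kids-block spot + sports pregame + local-news insert + late-talk slot + cooking-show break, 208 s, 805.
No other feasible combination exceeds 805.

805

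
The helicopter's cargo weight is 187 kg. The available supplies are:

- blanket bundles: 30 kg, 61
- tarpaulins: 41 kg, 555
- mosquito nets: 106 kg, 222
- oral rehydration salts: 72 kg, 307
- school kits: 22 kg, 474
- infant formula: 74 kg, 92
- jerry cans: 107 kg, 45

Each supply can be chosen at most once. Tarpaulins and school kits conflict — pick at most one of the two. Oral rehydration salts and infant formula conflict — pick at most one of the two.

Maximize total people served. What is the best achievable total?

923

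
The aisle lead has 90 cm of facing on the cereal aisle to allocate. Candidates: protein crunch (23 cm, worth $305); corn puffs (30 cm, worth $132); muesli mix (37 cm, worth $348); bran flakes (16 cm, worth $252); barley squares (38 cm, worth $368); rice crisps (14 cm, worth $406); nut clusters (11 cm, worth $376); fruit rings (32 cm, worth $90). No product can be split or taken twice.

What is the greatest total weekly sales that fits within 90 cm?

The ratio heuristic lands on protein crunch + bran flakes + rice crisps + nut clusters (1339) but leaves 26 cm idle.
Replace bran flakes with barley squares: the trade gains 116 net, giving 1455 at 86 cm.

1455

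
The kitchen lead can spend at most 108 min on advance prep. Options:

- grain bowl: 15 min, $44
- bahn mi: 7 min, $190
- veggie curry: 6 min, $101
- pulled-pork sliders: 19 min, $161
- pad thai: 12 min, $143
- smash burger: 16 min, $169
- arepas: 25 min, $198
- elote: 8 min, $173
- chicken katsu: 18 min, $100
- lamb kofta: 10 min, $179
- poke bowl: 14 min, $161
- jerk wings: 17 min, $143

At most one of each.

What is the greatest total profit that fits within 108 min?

Taking the top-ratio dishes first gives grain bowl + bahn mi + veggie curry + pulled-pork sliders + pad thai + smash burger + elote + lamb kofta + poke bowl for 1321 (107 min).
Dropping grain bowl and pulled-pork sliders frees 34 min; slotting in chicken katsu + jerk wings (35 min) lifts the total to 1359 at 108 min.
No other feasible combination exceeds 1359.

1359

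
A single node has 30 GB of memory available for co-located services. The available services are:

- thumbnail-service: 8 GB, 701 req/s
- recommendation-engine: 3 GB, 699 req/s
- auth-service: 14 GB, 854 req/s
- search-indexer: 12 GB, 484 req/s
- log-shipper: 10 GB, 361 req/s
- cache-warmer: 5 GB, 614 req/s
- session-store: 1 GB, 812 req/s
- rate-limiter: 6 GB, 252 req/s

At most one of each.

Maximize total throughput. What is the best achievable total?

3310

By throughput per GB: session-store 812.00, recommendation-engine 233.00, cache-warmer 122.80, thumbnail-service 87.62 lead.
Filling by ratio: thumbnail-service + recommendation-engine + cache-warmer + session-store + rate-limiter for 3078, with 7 GB left unused.
Dropping rate-limiter frees 6 GB; slotting in search-indexer (12 GB) lifts the total to 3310 at 29 GB.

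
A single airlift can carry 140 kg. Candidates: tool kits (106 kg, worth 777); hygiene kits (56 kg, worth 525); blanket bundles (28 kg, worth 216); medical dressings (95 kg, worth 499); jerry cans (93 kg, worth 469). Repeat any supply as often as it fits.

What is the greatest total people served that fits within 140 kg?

Ranking by ratio (people served/kg): hygiene kits 9.38, blanket bundles 7.71, tool kits 7.33, medical dressings 5.25.
Best packing: 2×hygiene kits + blanket bundles — 140 kg, 1266 total.

1266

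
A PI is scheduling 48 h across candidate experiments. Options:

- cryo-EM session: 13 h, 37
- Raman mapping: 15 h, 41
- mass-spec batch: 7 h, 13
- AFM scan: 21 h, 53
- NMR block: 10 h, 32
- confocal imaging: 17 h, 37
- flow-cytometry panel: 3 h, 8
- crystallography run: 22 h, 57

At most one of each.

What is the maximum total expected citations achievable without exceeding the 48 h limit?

134

Ranking by ratio (expected citations/h): NMR block 3.20, cryo-EM session 2.85, Raman mapping 2.73, flow-cytometry panel 2.67.
Greedy by ratio would take cryo-EM session + Raman mapping + mass-spec batch + NMR block + flow-cytometry panel: 48 h used, total 131.
The 22 h tied up in Raman mapping and mass-spec batch is better spent on crystallography run — total rises to 134 (48 h).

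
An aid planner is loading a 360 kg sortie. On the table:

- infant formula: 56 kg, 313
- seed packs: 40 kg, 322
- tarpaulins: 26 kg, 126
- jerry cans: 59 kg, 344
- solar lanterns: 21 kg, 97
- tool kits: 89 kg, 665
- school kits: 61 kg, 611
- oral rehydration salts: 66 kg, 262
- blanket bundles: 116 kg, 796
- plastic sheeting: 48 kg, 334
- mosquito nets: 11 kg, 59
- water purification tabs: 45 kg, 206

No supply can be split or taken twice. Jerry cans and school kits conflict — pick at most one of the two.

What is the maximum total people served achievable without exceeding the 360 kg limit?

Ranking by ratio (people served/kg): school kits 10.02, seed packs 8.05, tool kits 7.47.
Best packing: seed packs + tool kits + school kits + blanket bundles + plastic sheeting — 354 kg, 2728 total.
The closest alternative, seed packs + tarpaulins + solar lanterns + tool kits + school kits + blanket bundles, reaches only 2617.

2728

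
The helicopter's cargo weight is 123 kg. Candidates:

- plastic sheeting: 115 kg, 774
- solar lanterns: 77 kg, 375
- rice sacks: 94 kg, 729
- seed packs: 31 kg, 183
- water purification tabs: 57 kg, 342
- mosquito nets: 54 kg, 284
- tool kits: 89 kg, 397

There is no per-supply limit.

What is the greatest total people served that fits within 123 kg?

By people served per kg: rice sacks 7.76, plastic sheeting 6.73, water purification tabs 6.00 lead.
Taking the top-ratio supplies first gives rice sacks for 729 (94 kg).
The 94 kg tied up in rice sacks is better spent on plastic sheeting — total rises to 774 (115 kg).

774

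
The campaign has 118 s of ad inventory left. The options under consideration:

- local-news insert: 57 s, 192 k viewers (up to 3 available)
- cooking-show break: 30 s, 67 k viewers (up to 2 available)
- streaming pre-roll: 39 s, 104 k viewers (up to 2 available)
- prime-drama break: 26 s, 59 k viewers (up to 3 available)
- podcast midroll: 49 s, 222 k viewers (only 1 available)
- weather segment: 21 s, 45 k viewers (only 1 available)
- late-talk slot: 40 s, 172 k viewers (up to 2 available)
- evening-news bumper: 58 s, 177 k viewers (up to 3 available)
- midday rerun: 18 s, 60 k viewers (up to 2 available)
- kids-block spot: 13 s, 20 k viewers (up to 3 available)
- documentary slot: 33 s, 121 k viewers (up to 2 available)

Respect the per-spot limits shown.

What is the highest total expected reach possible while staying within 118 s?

Density check — podcast midroll 4.53, late-talk slot 4.30, documentary slot 3.67, local-news insert 3.37 are the best per s.
The ratio heuristic lands on podcast midroll + late-talk slot + midday rerun (454) but leaves 11 s idle.
The 67 s tied up in podcast midroll and midday rerun is better spent on late-talk slot + documentary slot — total rises to 465 (113 s).

465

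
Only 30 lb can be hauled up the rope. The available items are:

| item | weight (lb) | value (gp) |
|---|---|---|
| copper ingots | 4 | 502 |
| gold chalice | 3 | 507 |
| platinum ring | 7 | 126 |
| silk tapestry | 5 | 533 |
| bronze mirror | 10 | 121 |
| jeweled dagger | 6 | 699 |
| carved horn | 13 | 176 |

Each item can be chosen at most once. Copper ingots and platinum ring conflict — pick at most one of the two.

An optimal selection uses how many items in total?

5

The maximum value within 30 lb is 2362.
copper ingots + gold chalice + silk tapestry + bronze mirror + jeweled dagger hits 2362 at 28 lb.
Every optimal selection uses 5 items.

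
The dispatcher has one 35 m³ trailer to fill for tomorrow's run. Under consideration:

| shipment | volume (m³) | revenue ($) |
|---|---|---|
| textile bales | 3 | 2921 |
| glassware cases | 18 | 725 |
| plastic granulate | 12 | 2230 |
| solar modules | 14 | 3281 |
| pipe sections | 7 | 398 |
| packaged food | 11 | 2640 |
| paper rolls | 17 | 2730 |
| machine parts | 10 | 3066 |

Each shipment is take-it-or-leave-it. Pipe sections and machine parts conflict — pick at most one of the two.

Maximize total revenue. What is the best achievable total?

9268

Textile bales + solar modules + machine parts uses 27 of the 35 m³ and totals 9268.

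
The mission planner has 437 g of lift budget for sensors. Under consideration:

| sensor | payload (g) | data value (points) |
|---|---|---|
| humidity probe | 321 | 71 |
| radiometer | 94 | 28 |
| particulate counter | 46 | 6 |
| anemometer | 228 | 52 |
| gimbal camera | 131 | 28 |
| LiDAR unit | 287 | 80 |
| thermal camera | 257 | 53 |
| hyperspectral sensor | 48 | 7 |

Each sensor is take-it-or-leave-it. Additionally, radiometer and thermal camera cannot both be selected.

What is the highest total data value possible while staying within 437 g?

Best packing: radiometer + LiDAR unit + hyperspectral sensor — 429 g, 115 total.
No other feasible combination exceeds 115.

115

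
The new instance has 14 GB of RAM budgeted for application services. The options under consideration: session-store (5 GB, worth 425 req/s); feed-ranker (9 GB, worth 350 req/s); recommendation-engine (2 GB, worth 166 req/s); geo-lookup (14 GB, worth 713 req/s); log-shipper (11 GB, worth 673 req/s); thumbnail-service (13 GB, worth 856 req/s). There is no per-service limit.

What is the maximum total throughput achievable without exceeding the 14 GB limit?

1182

Taking 2×session-store + 2×recommendation-engine: 14 GB used, 1182 in throughput.
Nothing else within 14 GB beats 1182.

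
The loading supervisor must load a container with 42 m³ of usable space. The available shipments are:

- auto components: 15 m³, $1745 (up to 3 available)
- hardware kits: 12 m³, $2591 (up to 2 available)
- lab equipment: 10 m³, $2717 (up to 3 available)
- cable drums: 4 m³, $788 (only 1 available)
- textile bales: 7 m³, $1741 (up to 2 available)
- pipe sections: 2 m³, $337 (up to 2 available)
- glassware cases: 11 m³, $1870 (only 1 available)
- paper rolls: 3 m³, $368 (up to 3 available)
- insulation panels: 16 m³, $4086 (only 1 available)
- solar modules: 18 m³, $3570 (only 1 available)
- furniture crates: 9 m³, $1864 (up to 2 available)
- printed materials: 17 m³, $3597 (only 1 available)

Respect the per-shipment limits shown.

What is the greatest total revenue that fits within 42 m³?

10742

A density-first pass picks 3×lab equipment + cable drums + textile bales — 10680 at 41 m³.
Dropping cable drums and textile bales frees 11 m³; slotting in hardware kits (12 m³) lifts the total to 10742 at 42 m³.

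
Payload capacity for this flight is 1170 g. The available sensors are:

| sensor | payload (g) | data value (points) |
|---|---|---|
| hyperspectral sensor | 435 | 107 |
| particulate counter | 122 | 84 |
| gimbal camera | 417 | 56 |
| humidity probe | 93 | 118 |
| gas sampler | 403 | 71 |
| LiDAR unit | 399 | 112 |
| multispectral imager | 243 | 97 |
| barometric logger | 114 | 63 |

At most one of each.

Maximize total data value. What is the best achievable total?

Greedy by ratio would take particulate counter + humidity probe + LiDAR unit + multispectral imager + barometric logger: 971 g used, total 474.
The 243 g tied up in multispectral imager is better spent on hyperspectral sensor — total rises to 484 (1163 g).
Runner-up particulate counter + humidity probe + LiDAR unit + multispectral imager + barometric logger tops out at 474.

484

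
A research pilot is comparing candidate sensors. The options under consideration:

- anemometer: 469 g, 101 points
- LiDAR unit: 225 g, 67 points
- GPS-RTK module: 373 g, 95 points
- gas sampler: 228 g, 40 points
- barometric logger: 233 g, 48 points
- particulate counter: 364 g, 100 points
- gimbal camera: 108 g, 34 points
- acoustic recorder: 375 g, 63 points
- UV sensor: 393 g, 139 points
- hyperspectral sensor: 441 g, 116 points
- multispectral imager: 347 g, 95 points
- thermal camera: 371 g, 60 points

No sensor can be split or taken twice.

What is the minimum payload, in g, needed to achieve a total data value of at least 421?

Look for the lowest-payload combination reaching 421.
Taking LiDAR unit + particulate counter + UV sensor + hyperspectral sensor gives 422 (≥ 421) for 1423 g.
Below 1423 g the best achievable stays under 421.

1423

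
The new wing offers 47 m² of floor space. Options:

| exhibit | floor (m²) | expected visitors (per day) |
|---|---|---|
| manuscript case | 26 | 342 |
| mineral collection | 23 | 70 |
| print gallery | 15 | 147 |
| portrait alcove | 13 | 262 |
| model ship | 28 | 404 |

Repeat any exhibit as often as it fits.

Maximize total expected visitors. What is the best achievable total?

Ranking by ratio (expected visitors/m²): portrait alcove 20.15, model ship 14.43, manuscript case 13.15.
Best packing: 3×portrait alcove — 39 m², 786 total.
That's the maximum — no swap from here does better than 786.

786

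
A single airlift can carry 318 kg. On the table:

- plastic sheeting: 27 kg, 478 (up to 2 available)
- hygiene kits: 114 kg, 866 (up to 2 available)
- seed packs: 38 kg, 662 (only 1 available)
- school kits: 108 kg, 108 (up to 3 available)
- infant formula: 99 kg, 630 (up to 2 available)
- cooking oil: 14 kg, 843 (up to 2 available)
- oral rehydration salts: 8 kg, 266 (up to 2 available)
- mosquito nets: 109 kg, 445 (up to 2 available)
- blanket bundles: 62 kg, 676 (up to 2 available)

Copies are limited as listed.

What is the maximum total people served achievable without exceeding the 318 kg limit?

5378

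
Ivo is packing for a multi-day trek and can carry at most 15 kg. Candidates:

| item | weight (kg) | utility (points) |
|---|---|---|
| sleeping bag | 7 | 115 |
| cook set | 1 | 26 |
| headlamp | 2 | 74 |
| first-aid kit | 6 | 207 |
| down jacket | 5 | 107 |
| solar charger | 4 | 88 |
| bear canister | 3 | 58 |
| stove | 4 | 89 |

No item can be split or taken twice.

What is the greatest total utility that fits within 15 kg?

428

Filling by ratio: cook set + headlamp + first-aid kit + stove for 396, with 2 kg left unused.
The 1 kg tied up in cook set is better spent on bear canister — total rises to 428 (15 kg).
An exhaustive check of the 256 subsets confirms 428.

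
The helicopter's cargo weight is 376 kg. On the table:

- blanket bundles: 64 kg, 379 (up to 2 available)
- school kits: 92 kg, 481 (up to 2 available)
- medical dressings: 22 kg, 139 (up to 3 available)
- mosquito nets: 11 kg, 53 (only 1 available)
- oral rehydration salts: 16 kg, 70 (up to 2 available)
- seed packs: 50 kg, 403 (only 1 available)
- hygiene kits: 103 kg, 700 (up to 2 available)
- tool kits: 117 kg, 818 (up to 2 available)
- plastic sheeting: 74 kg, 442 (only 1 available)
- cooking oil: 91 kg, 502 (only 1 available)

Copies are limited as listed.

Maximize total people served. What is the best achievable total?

Ranking by ratio (people served/kg): seed packs 8.06, tool kits 6.99, hygiene kits 6.80, medical dressings 6.32.
A density-first pass picks 3×medical dressings + mosquito nets + seed packs + 2×tool kits — 2509 at 361 kg.
Dropping 3×medical dressings and mosquito nets and tool kits frees 194 kg; slotting in 2×hygiene kits (206 kg) lifts the total to 2621 at 373 kg.
The spare 3 kg is too small for any remaining supply, and no exchange beats 2621.

2621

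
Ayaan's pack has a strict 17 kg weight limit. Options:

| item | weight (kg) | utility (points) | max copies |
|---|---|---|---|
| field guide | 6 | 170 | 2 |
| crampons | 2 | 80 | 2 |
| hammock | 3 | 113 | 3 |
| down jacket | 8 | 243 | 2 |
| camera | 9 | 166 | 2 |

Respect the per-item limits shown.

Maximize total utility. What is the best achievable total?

589

Taking the top-ratio items first gives 2×crampons + 3×hammock for 499 (13 kg).
Dropping crampons frees 2 kg; slotting in field guide (6 kg) lifts the total to 589 at 17 kg.
No other feasible combination exceeds 589.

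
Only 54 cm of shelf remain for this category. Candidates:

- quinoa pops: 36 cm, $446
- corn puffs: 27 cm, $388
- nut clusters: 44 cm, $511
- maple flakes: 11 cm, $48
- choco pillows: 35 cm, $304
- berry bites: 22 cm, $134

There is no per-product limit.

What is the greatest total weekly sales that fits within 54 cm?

776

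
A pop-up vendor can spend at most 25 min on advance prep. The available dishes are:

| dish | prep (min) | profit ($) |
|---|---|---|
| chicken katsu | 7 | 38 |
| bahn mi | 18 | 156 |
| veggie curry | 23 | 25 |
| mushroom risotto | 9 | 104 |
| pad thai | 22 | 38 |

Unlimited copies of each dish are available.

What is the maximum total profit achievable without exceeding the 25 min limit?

Ranking by ratio (profit/min): mushroom risotto 11.56, bahn mi 8.67, chicken katsu 5.43.
Best packing: chicken katsu + 2×mushroom risotto — 25 min, 246 total.

246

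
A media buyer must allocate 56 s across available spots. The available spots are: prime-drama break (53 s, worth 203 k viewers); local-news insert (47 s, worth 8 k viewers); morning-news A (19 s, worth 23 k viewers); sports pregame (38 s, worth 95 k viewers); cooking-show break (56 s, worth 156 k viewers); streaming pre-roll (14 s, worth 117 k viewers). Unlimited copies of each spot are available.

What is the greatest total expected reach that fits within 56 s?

468

Best packing: 4×streaming pre-roll — 56 s, 468 total.
Every other selection either busts 56 s or fails to beat 468.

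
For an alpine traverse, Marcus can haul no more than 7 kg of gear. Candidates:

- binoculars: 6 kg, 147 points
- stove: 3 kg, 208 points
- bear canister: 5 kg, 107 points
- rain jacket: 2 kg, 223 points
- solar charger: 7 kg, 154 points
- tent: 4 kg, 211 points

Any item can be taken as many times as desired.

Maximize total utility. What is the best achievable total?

The ratio ordering already packs tightly: 3×rain jacket, 6 kg, 669.
The spare 1 kg is too small for any remaining item, and no exchange beats 669.

669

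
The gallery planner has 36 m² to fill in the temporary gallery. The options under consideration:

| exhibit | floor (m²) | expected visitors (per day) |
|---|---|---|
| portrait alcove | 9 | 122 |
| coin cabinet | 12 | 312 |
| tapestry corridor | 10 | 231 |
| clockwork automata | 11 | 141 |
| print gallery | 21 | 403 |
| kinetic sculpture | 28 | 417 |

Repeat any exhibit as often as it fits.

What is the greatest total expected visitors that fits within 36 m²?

Best packing: 3×coin cabinet — 36 m², 936 total.

936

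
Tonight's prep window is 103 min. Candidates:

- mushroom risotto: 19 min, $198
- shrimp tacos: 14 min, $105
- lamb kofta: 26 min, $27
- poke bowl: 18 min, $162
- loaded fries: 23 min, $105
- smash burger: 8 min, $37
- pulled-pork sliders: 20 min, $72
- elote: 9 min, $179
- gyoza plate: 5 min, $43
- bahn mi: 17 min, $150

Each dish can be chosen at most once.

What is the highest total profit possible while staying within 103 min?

The ratio heuristic lands on mushroom risotto + shrimp tacos + poke bowl + smash burger + elote + gyoza plate + bahn mi (874) but leaves 13 min idle.
Replace smash burger with pulled-pork sliders: the trade gains 35 net, giving 909 at 102 min.
No other feasible combination exceeds 909.

909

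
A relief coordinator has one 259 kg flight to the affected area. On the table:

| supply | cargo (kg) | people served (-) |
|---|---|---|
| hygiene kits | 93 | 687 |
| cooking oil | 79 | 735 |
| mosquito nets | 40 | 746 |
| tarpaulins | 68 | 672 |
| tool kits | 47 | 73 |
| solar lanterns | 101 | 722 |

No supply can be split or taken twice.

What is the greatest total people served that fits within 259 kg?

Density check — mosquito nets 18.65, tarpaulins 9.88, cooking oil 9.30 are the best per kg.
A density-first pass picks cooking oil + mosquito nets + tarpaulins + tool kits — 2226 at 234 kg.
Replace tarpaulins with hygiene kits: the trade gains 15 net, giving 2241 at 259 kg.

2241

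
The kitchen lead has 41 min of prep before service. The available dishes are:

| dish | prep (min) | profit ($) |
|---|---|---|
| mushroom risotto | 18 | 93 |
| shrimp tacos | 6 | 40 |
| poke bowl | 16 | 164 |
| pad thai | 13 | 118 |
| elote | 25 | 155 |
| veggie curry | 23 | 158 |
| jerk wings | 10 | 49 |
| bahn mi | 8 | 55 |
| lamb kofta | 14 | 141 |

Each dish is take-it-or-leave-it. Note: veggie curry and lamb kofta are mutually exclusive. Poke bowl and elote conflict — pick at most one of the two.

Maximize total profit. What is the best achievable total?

Taking poke bowl + bahn mi + lamb kofta: 38 min used, 360 in profit.
The spare 3 min is too small for any remaining dish, and no feasible exchange beats 360.

360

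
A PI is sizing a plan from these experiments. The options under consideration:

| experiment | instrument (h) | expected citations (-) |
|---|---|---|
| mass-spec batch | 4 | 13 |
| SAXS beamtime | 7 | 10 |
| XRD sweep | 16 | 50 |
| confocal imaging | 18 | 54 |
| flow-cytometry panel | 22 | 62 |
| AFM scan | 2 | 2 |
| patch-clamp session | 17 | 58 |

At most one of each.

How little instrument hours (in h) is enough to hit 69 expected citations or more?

Need the lightest bundle worth ≥ 69.
mass-spec batch + patch-clamp session: 71 expected citations at 21 h.
Below 21 h the best achievable stays under 69.

21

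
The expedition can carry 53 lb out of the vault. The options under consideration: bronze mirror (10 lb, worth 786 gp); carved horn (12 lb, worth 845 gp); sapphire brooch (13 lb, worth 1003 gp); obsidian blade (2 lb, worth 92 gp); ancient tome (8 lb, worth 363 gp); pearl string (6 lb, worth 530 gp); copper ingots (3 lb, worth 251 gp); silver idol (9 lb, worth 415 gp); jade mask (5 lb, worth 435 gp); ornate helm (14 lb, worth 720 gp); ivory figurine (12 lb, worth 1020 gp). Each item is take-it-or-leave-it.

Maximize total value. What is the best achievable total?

4184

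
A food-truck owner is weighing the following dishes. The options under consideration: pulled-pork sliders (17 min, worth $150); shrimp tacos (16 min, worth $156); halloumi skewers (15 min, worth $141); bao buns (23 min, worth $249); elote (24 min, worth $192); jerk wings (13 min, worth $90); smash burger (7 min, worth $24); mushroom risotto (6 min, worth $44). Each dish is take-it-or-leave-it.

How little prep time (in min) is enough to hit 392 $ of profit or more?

39

Look for the lowest-prep combination reaching 392.
Taking shrimp tacos + bao buns gives 405 (≥ 392) for 39 min.
Any bundle with less than 39 min falls short of 392.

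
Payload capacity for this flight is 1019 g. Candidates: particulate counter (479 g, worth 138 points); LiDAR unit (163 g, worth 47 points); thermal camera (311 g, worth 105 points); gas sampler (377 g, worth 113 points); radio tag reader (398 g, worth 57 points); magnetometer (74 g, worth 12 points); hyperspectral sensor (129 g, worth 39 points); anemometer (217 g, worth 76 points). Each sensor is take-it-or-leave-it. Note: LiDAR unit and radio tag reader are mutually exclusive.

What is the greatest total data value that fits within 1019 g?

319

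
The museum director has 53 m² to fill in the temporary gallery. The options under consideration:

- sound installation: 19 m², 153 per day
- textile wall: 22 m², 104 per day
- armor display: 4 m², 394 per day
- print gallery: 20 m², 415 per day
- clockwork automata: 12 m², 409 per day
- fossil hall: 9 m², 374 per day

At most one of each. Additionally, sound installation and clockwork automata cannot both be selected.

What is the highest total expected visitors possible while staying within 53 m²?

1592

The ratio ordering already packs tightly: armor display + print gallery + clockwork automata + fossil hall, 45 m², 1592.
Runner-up sound installation + armor display + print gallery + fossil hall tops out at 1336.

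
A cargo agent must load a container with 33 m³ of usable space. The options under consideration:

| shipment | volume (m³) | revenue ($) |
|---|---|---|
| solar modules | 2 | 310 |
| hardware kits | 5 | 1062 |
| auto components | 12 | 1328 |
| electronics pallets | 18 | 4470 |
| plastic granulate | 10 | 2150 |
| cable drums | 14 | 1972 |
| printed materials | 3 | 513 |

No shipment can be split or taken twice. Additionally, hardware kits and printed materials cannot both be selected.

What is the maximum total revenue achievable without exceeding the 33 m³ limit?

Density check — electronics pallets 248.33, plastic granulate 215.00, hardware kits 212.40 are the best per m³.
Taking hardware kits + electronics pallets + plastic granulate: 33 m³ used, 7682 in revenue.
The closest alternative, solar modules + electronics pallets + plastic granulate + printed materials, reaches only 7443.

7682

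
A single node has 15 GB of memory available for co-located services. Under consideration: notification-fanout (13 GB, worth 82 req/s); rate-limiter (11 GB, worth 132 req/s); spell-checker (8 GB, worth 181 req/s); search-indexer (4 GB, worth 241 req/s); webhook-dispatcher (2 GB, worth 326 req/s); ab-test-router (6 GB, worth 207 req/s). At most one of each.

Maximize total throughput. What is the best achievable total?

774

The ratio ordering already packs tightly: search-indexer + webhook-dispatcher + ab-test-router, 12 GB, 774.
That's the maximum — no swap from here does better than 774.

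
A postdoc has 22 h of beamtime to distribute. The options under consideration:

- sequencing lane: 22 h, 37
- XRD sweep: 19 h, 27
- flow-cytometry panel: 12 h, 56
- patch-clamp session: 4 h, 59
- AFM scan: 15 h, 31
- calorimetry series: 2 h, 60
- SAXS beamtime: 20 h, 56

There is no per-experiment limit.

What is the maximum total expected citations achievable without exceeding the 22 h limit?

The ratio ordering already packs tightly: 11×calorimetry series, 22 h, 660.
No other feasible combination exceeds 660.

660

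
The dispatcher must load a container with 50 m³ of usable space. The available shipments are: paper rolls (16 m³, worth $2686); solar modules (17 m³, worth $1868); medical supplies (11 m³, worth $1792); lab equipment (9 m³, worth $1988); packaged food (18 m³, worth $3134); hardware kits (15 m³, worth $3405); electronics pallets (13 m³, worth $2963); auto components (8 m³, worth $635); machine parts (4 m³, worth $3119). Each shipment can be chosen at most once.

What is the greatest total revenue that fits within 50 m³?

12621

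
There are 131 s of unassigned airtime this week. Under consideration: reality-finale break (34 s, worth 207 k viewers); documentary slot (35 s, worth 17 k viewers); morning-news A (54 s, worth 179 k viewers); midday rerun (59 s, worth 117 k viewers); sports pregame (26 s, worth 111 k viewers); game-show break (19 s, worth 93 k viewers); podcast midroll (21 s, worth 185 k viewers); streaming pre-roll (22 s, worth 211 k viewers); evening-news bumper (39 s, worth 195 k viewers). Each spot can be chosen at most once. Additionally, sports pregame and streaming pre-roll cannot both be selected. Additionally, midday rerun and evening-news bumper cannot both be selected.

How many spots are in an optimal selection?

Best achievable expected reach is 798.
For example reality-finale break + podcast midroll + streaming pre-roll + evening-news bumper achieves it, using 116 s.
Any selection reaching 798 contains exactly 4 spots.

4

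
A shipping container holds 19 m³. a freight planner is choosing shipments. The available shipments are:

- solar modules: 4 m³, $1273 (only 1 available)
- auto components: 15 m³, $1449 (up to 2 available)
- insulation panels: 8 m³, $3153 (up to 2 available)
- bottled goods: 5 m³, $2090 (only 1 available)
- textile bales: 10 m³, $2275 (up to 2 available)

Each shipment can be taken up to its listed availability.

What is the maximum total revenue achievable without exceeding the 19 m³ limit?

The ratio ordering already packs tightly: solar modules + insulation panels + bottled goods, 17 m³, 6516.
Every other selection either busts 19 m³ or exceeds an availability limit or fails to beat 6516.

6516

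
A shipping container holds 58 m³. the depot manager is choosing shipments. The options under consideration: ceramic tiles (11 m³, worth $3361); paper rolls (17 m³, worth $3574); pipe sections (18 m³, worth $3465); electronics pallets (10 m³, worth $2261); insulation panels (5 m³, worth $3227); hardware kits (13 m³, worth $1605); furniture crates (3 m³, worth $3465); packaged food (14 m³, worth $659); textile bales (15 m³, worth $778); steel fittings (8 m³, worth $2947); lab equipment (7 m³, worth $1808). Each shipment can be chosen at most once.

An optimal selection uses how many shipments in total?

6

The maximum revenue within 58 m³ is 18835.
For example ceramic tiles + paper rolls + electronics pallets + insulation panels + furniture crates + steel fittings achieves it, using 54 m³.
Any selection reaching 18835 contains exactly 6 shipments.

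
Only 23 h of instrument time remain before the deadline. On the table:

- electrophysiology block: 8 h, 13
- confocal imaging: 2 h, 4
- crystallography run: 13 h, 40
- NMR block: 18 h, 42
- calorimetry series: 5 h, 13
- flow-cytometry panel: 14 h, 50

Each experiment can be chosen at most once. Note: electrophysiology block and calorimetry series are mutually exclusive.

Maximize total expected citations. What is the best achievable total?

67

Confocal imaging + calorimetry series + flow-cytometry panel uses 21 of the 23 h and totals 67.
Next best is electrophysiology block + flow-cytometry panel at 63 (22 h) — short by 4.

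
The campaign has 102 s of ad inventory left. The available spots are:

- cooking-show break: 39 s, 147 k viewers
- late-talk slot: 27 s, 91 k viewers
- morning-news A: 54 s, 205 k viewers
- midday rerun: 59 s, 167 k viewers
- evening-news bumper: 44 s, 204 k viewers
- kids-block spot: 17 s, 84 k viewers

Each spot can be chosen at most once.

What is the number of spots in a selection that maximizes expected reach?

3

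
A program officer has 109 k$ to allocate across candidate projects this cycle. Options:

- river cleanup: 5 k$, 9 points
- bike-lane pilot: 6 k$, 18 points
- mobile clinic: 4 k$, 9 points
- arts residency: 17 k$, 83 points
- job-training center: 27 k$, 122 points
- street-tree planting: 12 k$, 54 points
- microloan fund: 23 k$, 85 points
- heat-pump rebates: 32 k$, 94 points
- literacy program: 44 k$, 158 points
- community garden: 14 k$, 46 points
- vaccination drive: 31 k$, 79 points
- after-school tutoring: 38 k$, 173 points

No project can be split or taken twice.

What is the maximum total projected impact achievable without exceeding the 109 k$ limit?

478

Ranking by ratio (projected impact/k$): arts residency 4.88, after-school tutoring 4.55, job-training center 4.52.
Best packing: arts residency + job-training center + street-tree planting + community garden + after-school tutoring — 108 k$, 478 total.
No other feasible combination exceeds 478.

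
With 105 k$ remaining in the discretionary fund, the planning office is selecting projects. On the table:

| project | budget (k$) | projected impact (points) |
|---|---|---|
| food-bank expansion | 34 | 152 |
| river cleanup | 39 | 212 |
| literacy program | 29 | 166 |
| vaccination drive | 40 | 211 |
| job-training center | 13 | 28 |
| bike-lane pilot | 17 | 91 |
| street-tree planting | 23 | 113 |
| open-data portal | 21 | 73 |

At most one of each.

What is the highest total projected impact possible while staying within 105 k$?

The ratio heuristic lands on river cleanup + literacy program + job-training center + bike-lane pilot (497) but leaves 7 k$ idle.
A better packing is river cleanup + vaccination drive + street-tree planting: 102 k$, total 536.
Next best is food-bank expansion + river cleanup + literacy program at 530 (102 k$) — short by 6.

536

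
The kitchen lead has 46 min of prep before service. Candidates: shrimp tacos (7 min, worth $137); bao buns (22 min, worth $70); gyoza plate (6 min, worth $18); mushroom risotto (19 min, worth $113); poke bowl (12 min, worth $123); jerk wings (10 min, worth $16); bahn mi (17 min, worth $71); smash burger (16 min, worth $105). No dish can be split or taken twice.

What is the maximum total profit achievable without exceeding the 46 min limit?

391

Greedy by ratio would take shrimp tacos + gyoza plate + poke bowl + smash burger: 41 min used, total 383.
The 16 min tied up in smash burger is better spent on mushroom risotto — total rises to 391 (44 min).
The closest alternative, shrimp tacos + gyoza plate + poke bowl + smash burger, reaches only 383.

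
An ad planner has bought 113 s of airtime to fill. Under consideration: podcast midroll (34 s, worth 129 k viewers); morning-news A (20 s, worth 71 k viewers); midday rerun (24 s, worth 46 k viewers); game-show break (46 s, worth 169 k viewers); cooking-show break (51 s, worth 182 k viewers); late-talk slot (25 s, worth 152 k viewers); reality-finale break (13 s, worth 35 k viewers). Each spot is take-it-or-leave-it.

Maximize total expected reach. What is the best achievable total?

A density-first pass picks podcast midroll + game-show break + late-talk slot — 450 at 105 s.
The 46 s tied up in game-show break is better spent on cooking-show break — total rises to 463 (110 s).
Runner-up podcast midroll + game-show break + late-talk slot tops out at 450.

463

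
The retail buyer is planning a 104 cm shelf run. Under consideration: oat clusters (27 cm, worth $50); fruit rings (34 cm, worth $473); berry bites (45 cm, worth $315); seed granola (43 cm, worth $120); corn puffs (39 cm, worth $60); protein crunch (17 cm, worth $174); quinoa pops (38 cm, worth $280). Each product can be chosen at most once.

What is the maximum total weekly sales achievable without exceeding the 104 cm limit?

962

A density-first pass picks fruit rings + protein crunch + quinoa pops — 927 at 89 cm.
The 38 cm tied up in quinoa pops is better spent on berry bites — total rises to 962 (96 cm).
Runner-up fruit rings + protein crunch + quinoa pops tops out at 927.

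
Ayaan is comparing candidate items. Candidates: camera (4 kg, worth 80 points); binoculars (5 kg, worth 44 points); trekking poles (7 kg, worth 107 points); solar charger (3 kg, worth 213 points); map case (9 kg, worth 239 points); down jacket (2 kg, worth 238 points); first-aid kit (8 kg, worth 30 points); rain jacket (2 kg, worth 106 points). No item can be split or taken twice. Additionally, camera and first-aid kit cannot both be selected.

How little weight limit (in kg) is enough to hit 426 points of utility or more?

5

Minimise kg subject to total utility ≥ 426.
solar charger + down jacket: 451 utility at 5 kg.
No combination under 5 kg hits 426.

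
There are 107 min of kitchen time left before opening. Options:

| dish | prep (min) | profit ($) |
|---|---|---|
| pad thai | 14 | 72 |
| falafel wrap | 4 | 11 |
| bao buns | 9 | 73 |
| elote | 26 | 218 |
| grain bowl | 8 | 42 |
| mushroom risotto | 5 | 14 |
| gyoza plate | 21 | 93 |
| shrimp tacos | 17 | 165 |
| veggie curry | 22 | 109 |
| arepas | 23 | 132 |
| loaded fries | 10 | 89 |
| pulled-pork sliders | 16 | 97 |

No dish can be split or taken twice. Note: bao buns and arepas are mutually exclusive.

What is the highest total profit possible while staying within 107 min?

777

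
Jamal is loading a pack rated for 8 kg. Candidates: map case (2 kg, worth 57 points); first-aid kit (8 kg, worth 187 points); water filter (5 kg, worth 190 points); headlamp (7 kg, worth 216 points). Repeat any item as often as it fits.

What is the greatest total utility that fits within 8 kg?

By utility per kg: water filter 38.00, headlamp 30.86, map case 28.50, first-aid kit 23.38 lead.
The ratio ordering already packs tightly: map case + water filter, 7 kg, 247.

247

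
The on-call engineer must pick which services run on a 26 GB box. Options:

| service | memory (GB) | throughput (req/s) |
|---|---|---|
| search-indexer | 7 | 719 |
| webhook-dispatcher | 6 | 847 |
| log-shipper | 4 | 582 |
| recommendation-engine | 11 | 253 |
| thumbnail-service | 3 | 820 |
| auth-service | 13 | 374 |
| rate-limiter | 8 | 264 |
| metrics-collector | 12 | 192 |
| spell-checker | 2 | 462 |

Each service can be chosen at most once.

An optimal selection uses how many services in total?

5

The maximum throughput within 26 GB is 3430.
For example search-indexer + webhook-dispatcher + log-shipper + thumbnail-service + spell-checker achieves it, using 22 GB.
Any selection reaching 3430 contains exactly 5 services.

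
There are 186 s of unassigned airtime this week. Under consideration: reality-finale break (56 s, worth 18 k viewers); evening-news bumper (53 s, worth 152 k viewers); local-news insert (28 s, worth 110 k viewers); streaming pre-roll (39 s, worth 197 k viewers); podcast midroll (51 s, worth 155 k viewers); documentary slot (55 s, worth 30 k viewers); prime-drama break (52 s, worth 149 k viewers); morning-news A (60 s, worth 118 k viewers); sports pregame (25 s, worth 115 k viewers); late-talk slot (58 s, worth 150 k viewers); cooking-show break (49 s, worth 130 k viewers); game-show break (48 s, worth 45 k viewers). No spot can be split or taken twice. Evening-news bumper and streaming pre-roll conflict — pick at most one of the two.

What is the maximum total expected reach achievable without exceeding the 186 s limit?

617

By expected reach per s: streaming pre-roll 5.05, sports pregame 4.60, local-news insert 3.93 lead.
Taking the top-ratio spots first gives local-news insert + streaming pre-roll + podcast midroll + sports pregame for 577 (143 s).
The 28 s tied up in local-news insert is better spent on late-talk slot — total rises to 617 (173 s).
Next best is streaming pre-roll + podcast midroll + prime-drama break + sports pregame at 616 (167 s) — short by 1.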